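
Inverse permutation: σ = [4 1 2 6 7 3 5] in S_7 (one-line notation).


To find σ⁻¹, swap domain and range:
σ(1) = 4 → σ⁻¹(4) = 1
σ(2) = 1 → σ⁻¹(1) = 2
σ(3) = 2 → σ⁻¹(2) = 3
σ(4) = 6 → σ⁻¹(6) = 4
σ(5) = 7 → σ⁻¹(7) = 5
σ(6) = 3 → σ⁻¹(3) = 6
σ(7) = 5 → σ⁻¹(5) = 7

σ⁻¹ = [2 3 6 1 7 4 5]


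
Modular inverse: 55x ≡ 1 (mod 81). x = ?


Use the extended Euclidean algorithm to write 1 = 55·s + 81·t; then s mod 81 is the inverse.
Euclidean algorithm:
  55 = 0·81 + 55
  81 = 1·55 + 26
  55 = 2·26 + 3
  26 = 8·3 + 2
  3 = 1·2 + 1
  2 = 2·1 + 0
gcd(55,81) = 1
Back-substitution gives: 55·(28) + 81·(-19) = 1
So 55⁻¹ ≡ 28 ≡ 28 (mod 81)
Check: 55 × 28 = 1540 ≡ 1 (mod 81) ✓

55⁻¹ ≡ 28 (mod 81)


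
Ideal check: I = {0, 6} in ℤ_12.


Check ideal conditions for I = {0, 6} in ℤ_12:
(1) I is an additive subgroup? Yes
(2) For r ∈ ℤ_12 and a ∈ I: r·a ∈ I? Yes

Yes, I is an ideal of ℤ_12


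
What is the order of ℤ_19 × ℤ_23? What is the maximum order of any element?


|ℤ_19 × ℤ_23| = 19 × 23 = 437
Max element order = lcm(19,23) = 437
Cyclic? Yes (gcd=1)

|ℤ_19×ℤ_23| = 437, max element order = 437


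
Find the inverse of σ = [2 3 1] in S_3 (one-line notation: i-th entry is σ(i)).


To find σ⁻¹, swap domain and range:
σ(1) = 2 → σ⁻¹(2) = 1
σ(2) = 3 → σ⁻¹(3) = 2
σ(3) = 1 → σ⁻¹(1) = 3

σ⁻¹ = [3 1 2]


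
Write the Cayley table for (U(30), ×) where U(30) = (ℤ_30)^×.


Elements: {1, 7, 11, 13, 17, 19, 23, 29}
Operation: multiplication mod 30
Entry (a, b) = (a × b) mod 30

Cayley table:
   |  1 |  7 | 11 | 13 | 17 | 19 | 23 | 29
 1 |  1 |  7 | 11 | 13 | 17 | 19 | 23 | 29
 7 |  7 | 19 | 17 |  1 | 29 | 13 | 11 | 23
11 | 11 | 17 |  1 | 23 |  7 | 29 | 13 | 19
13 | 13 |  1 | 23 | 19 | 11 |  7 | 29 | 17
17 | 17 | 29 |  7 | 11 | 19 | 23 |  1 | 13
19 | 19 | 13 | 29 |  7 | 23 |  1 | 17 | 11
23 | 23 | 11 | 13 | 29 |  1 | 17 | 19 |  7
29 | 29 | 23 | 19 | 17 | 13 | 11 |  7 |  1


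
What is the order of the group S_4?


|S_n| = n! (number of permutations of n symbols)
|S_4| = 4! = 24

|S_4| = 24


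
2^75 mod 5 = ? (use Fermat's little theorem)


Fermat's little theorem: if p is prime and gcd(a,p)=1, then a^(p-1) ≡ 1 (mod p)
p = 5 is prime, gcd(2,5) = 1
Reduce exponent: 75 mod 4 = 3
So 2^75 ≡ 2^3 (mod 5)
2^3 mod 5 = 3

2^75 ≡ 3 (mod 5)


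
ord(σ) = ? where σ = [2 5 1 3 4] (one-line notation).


Cycle decomposition: (1 2 5 4 3)
Cycle lengths: 5
Order = lcm(5) = 5

ord(σ) = 5


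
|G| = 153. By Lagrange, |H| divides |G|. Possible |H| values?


Lagrange's theorem: |H| divides |G|
|G| = 153
Divisors of 153: 1, 3, 9, 17, 51, 153

Possible subgroup orders: {1, 3, 9, 17, 51, 153}


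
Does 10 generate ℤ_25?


g generates ℤ_n iff gcd(g, n) = 1
gcd(10, 25) = 5
Since gcd = 5 ≠ 1, ⟨10⟩ has order 5 < 25, so 10 is not a generator.

No, 10 does not generate ℤ_25


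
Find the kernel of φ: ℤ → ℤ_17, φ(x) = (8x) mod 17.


Kernel = preimage of identity
ker(φ) = {x ∈ ℤ : 8x ≡ 0 (mod 17)}. gcd(8,17) = 1, so 8x ≡ 0 (mod 17) ⟺ x ≡ 0 (mod 17/1 = 17). Hence ker(φ) = 17ℤ

ker(φ) = 17ℤ


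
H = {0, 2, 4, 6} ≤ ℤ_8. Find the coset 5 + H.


5 + H = {5 + h (mod 8) : h ∈ H}
5+0=5, 5+2=7, 5+4=1, 5+6=3
5 + H = {1, 3, 5, 7} = 1 + H

5 + H = {1, 3, 5, 7}


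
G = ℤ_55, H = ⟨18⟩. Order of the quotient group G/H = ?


|⟨18⟩| = n / gcd(18, 55) = 55 / 1 = 55
H is normal (ℤ_55 is abelian).
|G/H| = |G| / |H| = 55 / 55 = 1

|G/H| = 1


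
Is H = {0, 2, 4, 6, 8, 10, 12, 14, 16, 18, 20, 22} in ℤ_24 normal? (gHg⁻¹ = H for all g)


H = {0, 2, 4, 6, 8, 10, 12, 14, 16, 18, 20, 22} in ℤ_24
ℤ_24 is abelian; every subgroup of an abelian group is normal

Yes, normal subgroup


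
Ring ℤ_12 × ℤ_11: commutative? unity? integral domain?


Direct product ring; commutative with unity (1,1); but (1,0)·(0,1) = (0,0) gives zero divisors, so not an integral domain
Commutative: Yes
Integral domain: No
Has unity: Yes

ℤ_12 × ℤ_11: Commutative=Yes, Unity=Yes


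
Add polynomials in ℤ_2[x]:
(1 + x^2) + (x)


Add coefficients mod 2:
x^0: 1 + 0 = 1 (mod 2)
x^1: 0 + 1 = 1 (mod 2)
x^2: 1 + 0 = 1 (mod 2)
Result: 1 + x + x^2

f + g = 1 + x + x^2


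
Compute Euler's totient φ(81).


Factor n: 81 = 3^4
φ(n) = n · ∏(1 - 1/p) over distinct primes p | n
φ(81) = 81 · (1 - 1/3) = 54

φ(81) = 54


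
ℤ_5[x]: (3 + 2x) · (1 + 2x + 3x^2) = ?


Expand and collect like terms; reduce coefficients mod 5:
x^0: 3·1 = 3 ≡ 3 (mod 5)
x^1: 3·2 + 2·1 = 8 ≡ 3 (mod 5)
x^2: 3·3 + 2·2 = 13 ≡ 3 (mod 5)
x^3: 2·3 = 6 ≡ 1 (mod 5)
Result: 3 + 3x + 3x^2 + x^3

f · g = 3 + 3x + 3x^2 + x^3


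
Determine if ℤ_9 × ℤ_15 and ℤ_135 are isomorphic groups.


Comparing ℤ_9 × ℤ_15 and ℤ_135:
gcd(9,15) = 3 ≠ 1. Max element order in ℤ_9×ℤ_15 is lcm(9,15) = 45 < 135, so it has no element of order 135

No, ℤ_9 × ℤ_15 ≇ ℤ_135


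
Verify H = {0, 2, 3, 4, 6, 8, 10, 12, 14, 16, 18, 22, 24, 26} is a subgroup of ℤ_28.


Subgroup test for H = {0, 2, 3, 4, 6, 8, 10, 12, 14, 16, 18, 22, 24, 26} in (ℤ_28, +):
(1) 0 ∈ H? Yes
(2) Closure: for all a,b ∈ H, (a+b) mod 28 ∈ H? No  [counterexample: 2 + 3 = 5 ∉ H]
(3) Inverses: for all a ∈ H, -a mod 28 ∈ H? No

No, H is not a subgroup of ℤ_28


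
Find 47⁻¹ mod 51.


Use the extended Euclidean algorithm to write 1 = 47·s + 51·t; then s mod 51 is the inverse.
Euclidean algorithm:
  47 = 0·51 + 47
  51 = 1·47 + 4
  47 = 11·4 + 3
  4 = 1·3 + 1
  3 = 3·1 + 0
gcd(47,51) = 1
Back-substitution gives: 47·(-13) + 51·(12) = 1
So 47⁻¹ ≡ -13 ≡ 38 (mod 51)
Check: 47 × 38 = 1786 ≡ 1 (mod 51) ✓

47⁻¹ ≡ 38 (mod 51)


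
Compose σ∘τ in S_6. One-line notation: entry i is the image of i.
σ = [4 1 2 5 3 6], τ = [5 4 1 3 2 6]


σ∘τ: apply τ first, then σ
1 →τ 5 →σ 3
2 →τ 4 →σ 5
3 →τ 1 →σ 4
4 →τ 3 →σ 2
5 →τ 2 →σ 1
6 →τ 6 →σ 6

σ∘τ = [3 5 4 2 1 6]


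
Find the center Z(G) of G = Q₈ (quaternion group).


Z(G) = {g ∈ G | gx = xg for all x ∈ G}
In Q₈ = {±1, ±i, ±j, ±k}, only ±1 commute with every element

Z(Q₈ (quaternion group)) = {1, -1}


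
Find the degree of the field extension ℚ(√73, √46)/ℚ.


[ℚ(√73,√46):ℚ] = [ℚ(√73,√46):ℚ(√73)]·[ℚ(√73):ℚ] = 2·2 = 4

[ℚ(√73, √46)/ℚ] = 4


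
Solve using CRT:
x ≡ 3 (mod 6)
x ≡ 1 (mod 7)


m₁ = 6, m₂ = 7, gcd = 1, so CRT applies. M = m₁·m₂ = 42
Let M₁ = M/m₁ = 7, M₂ = M/m₂ = 6
Find y₁ ≡ M₁⁻¹ (mod m₁): 7⁻¹ ≡ 1 (mod 6)
Find y₂ ≡ M₂⁻¹ (mod m₂): 6⁻¹ ≡ 6 (mod 7)
x = a₁·M₁·y₁ + a₂·M₂·y₂ = 3·7·1 + 1·6·6 = 57
Reduce mod 42: x ≡ 15
Check: 15 mod 6 = 3 ✓, 15 mod 7 = 1 ✓

x ≡ 15 (mod 42)


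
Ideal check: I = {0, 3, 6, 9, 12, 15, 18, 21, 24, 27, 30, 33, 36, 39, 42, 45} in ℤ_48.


Check ideal conditions for I = {0, 3, 6, 9, 12, 15, 18, 21, 24, 27, 30, 33, 36, 39, 42, 45} in ℤ_48:
(1) I is an additive subgroup? Yes
(2) For r ∈ ℤ_48 and a ∈ I: r·a ∈ I? Yes

Yes, I is an ideal of ℤ_48


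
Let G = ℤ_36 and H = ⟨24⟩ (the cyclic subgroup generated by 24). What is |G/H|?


|⟨24⟩| = n / gcd(24, 36) = 36 / 12 = 3
H is normal (ℤ_36 is abelian).
|G/H| = |G| / |H| = 36 / 3 = 12

|G/H| = 12


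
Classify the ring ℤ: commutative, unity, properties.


integers form a commutative ring with unity 1; no zero divisors
Commutative: Yes
Integral domain: Yes
Has unity: Yes

ℤ: Commutative=Yes, Unity=Yes


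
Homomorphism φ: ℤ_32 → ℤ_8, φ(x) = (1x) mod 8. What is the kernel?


Kernel = preimage of identity
ker(φ) = {x ∈ ℤ_32 : 1x ≡ 0 (mod 8)}. Since 8 | 32, φ is well-defined. The kernel is the cyclic subgroup ⟨8⟩ of ℤ_32 (order 4), i.e. {0, 8, 16, 24}

ker(φ) = {0, 8, 16, 24}


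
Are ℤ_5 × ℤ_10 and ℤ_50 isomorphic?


Comparing ℤ_5 × ℤ_10 and ℤ_50:
gcd(5,10) = 5 ≠ 1. Max element order in ℤ_5×ℤ_10 is lcm(5,10) = 10 < 50, so it has no element of order 50

No, ℤ_5 × ℤ_10 ≇ ℤ_50


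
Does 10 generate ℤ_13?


g generates ℤ_n iff gcd(g, n) = 1
gcd(10, 13) = 1
Since gcd = 1, 10 is a generator.

Yes, 10 generates ℤ_13


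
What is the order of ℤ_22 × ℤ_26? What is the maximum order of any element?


|ℤ_22 × ℤ_26| = 22 × 26 = 572
Max element order = lcm(22,26) = 286
Cyclic? No (gcd=2)

|ℤ_22×ℤ_26| = 572, max element order = 286


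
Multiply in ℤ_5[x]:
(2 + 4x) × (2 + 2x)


Expand and collect like terms; reduce coefficients mod 5:
x^0: 2·2 = 4 ≡ 4 (mod 5)
x^1: 2·2 + 4·2 = 12 ≡ 2 (mod 5)
x^2: 4·2 = 8 ≡ 3 (mod 5)
Result: 4 + 2x + 3x^2

f · g = 4 + 2x + 3x^2


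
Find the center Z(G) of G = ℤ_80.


Z(G) = {g ∈ G | gx = xg for all x ∈ G}
ℤ_80 is abelian, so Z(G) = G

Z(ℤ_80) = ℤ_80


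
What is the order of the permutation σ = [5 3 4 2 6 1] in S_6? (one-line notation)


Cycle decomposition: (1 5 6) (2 3 4)
Cycle lengths: 3, 3
Order = lcm(3, 3) = 3

ord(σ) = 3


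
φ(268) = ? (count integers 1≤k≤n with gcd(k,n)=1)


Factor n: 268 = 2^2 × 67
φ(n) = n · ∏(1 - 1/p) over distinct primes p | n
φ(268) = 268 · (1 - 1/2) · (1 - 1/67) = 132

φ(268) = 132


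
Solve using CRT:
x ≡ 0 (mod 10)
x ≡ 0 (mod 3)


m₁ = 10, m₂ = 3, gcd = 1, so CRT applies. M = m₁·m₂ = 30
Let M₁ = M/m₁ = 3, M₂ = M/m₂ = 10
Find y₁ ≡ M₁⁻¹ (mod m₁): 3⁻¹ ≡ 7 (mod 10)
Find y₂ ≡ M₂⁻¹ (mod m₂): 10⁻¹ ≡ 1 (mod 3)
x = a₁·M₁·y₁ + a₂·M₂·y₂ = 0·3·7 + 0·10·1 = 0
Reduce mod 30: x ≡ 0
Check: 0 mod 10 = 0 ✓, 0 mod 3 = 0 ✓

x ≡ 0 (mod 30)


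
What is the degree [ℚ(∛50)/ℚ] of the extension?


∛50 has minimal polynomial x³ - 50 (irreducible over ℚ since 50 is not a perfect cube)

[ℚ(∛50)/ℚ] = 3


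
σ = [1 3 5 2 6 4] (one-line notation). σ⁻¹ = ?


To find σ⁻¹, swap domain and range:
σ(1) = 1 → σ⁻¹(1) = 1
σ(2) = 3 → σ⁻¹(3) = 2
σ(3) = 5 → σ⁻¹(5) = 3
σ(4) = 2 → σ⁻¹(2) = 4
σ(5) = 6 → σ⁻¹(6) = 5
σ(6) = 4 → σ⁻¹(4) = 6

σ⁻¹ = [1 4 2 6 3 5]


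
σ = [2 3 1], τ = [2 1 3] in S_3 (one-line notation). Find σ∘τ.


σ∘τ: apply τ first, then σ
1 →τ 2 →σ 3
2 →τ 1 →σ 2
3 →τ 3 →σ 1

σ∘τ = [3 2 1]


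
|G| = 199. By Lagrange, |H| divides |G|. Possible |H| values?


Lagrange's theorem: |H| divides |G|
|G| = 199
Divisors of 199: 1, 199

Possible subgroup orders: {1, 199}


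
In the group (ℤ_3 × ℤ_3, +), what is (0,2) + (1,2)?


Operation: componentwise addition mod (3, 3)
(0,2) + (1,2) = ((a₁+b₁) mod 3, (a₂+b₂) mod 3) with a = (0,2), b = (1,2)

(0,2) + (1,2) = (1,1)


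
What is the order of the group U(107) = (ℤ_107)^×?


U(n) is the group of units mod n; |U(n)| = φ(n)
|U(107)| = φ(107) = 106

|U(107) = (ℤ_107)^×| = 106


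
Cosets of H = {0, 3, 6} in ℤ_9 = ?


H = {0, 3, 6}, |H| = 3
Number of cosets = |G|/|H| = 9/3 = 3
0 + H = {0, 3, 6}
1 + H = {1, 4, 7}
2 + H = {2, 5, 8}

Cosets: 0+H={0,3,6}; 1+H={1,4,7}; 2+H={2,5,8}


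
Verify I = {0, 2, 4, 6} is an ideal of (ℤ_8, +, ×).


Check ideal conditions for I = {0, 2, 4, 6} in ℤ_8:
(1) I is an additive subgroup? Yes
(2) For r ∈ ℤ_8 and a ∈ I: r·a ∈ I? Yes

Yes, I is an ideal of ℤ_8


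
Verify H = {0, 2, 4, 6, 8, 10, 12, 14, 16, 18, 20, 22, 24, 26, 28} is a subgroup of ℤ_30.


Subgroup test for H = {0, 2, 4, 6, 8, 10, 12, 14, 16, 18, 20, 22, 24, 26, 28} in (ℤ_30, +):
(1) 0 ∈ H? Yes
(2) Closure: for all a,b ∈ H, (a+b) mod 30 ∈ H? Yes
(3) Inverses: for all a ∈ H, -a mod 30 ∈ H? Yes

Yes, H is a subgroup of ℤ_30


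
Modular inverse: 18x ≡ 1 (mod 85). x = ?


Use the extended Euclidean algorithm to write 1 = 18·s + 85·t; then s mod 85 is the inverse.
Euclidean algorithm:
  18 = 0·85 + 18
  85 = 4·18 + 13
  18 = 1·13 + 5
  13 = 2·5 + 3
  5 = 1·3 + 2
  3 = 1·2 + 1
  2 = 2·1 + 0
gcd(18,85) = 1
Back-substitution gives: 18·(-33) + 85·(7) = 1
So 18⁻¹ ≡ -33 ≡ 52 (mod 85)
Check: 18 × 52 = 936 ≡ 1 (mod 85) ✓

18⁻¹ ≡ 52 (mod 85)


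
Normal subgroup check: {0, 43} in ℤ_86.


H = {0, 43} in ℤ_86
ℤ_86 is abelian; every subgroup of an abelian group is normal

Yes, normal subgroup


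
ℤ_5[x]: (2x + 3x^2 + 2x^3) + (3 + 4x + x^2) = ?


Add coefficients mod 5:
x^0: 0 + 3 = 3 (mod 5)
x^1: 2 + 4 = 1 (mod 5)
x^2: 3 + 1 = 4 (mod 5)
x^3: 2 + 0 = 2 (mod 5)
Result: 3 + x + 4x^2 + 2x^3

f + g = 3 + x + 4x^2 + 2x^3


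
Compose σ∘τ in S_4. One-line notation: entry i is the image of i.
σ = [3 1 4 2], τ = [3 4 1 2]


σ∘τ: apply τ first, then σ
1 →τ 3 →σ 4
2 →τ 4 →σ 2
3 →τ 1 →σ 3
4 →τ 2 →σ 1

σ∘τ = [4 2 3 1]


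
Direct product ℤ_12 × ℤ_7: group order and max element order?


|ℤ_12 × ℤ_7| = 12 × 7 = 84
Max element order = lcm(12,7) = 84
Cyclic? Yes (gcd=1)

|ℤ_12×ℤ_7| = 84, max element order = 84


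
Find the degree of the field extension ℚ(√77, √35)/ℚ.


[ℚ(√77,√35):ℚ] = [ℚ(√77,√35):ℚ(√77)]·[ℚ(√77):ℚ] = 2·2 = 4

[ℚ(√77, √35)/ℚ] = 4


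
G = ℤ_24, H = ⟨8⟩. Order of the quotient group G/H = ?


|⟨8⟩| = n / gcd(8, 24) = 24 / 8 = 3
H is normal (ℤ_24 is abelian).
|G/H| = |G| / |H| = 24 / 3 = 8

|G/H| = 8


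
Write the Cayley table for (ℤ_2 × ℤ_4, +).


Elements: {(0,0), (0,1), (0,2), (0,3), (1,0), (1,1), (1,2), (1,3)}
Operation: componentwise addition mod (2, 4)
Entry (a, b) = ((a₁+b₁) mod 2, (a₂+b₂) mod 4)

Cayley table:
      | (0,0) | (0,1) | (0,2) | (0,3) | (1,0) | (1,1) | (1,2) | (1,3)
(0,0) | (0,0) | (0,1) | (0,2) | (0,3) | (1,0) | (1,1) | (1,2) | (1,3)
(0,1) | (0,1) | (0,2) | (0,3) | (0,0) | (1,1) | (1,2) | (1,3) | (1,0)
(0,2) | (0,2) | (0,3) | (0,0) | (0,1) | (1,2) | (1,3) | (1,0) | (1,1)
(0,3) | (0,3) | (0,0) | (0,1) | (0,2) | (1,3) | (1,0) | (1,1) | (1,2)
(1,0) | (1,0) | (1,1) | (1,2) | (1,3) | (0,0) | (0,1) | (0,2) | (0,3)
(1,1) | (1,1) | (1,2) | (1,3) | (1,0) | (0,1) | (0,2) | (0,3) | (0,0)
(1,2) | (1,2) | (1,3) | (1,0) | (1,1) | (0,2) | (0,3) | (0,0) | (0,1)
(1,3) | (1,3) | (1,0) | (1,1) | (1,2) | (0,3) | (0,0) | (0,1) | (0,2)


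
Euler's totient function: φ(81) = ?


Factor n: 81 = 3^4
φ(n) = n · ∏(1 - 1/p) over distinct primes p | n
φ(81) = 81 · (1 - 1/3) = 54

φ(81) = 54


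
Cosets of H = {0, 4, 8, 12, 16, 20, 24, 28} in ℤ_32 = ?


H = {0, 4, 8, 12, 16, 20, 24, 28}, |H| = 8
Number of cosets = |G|/|H| = 32/8 = 4
0 + H = {0, 4, 8, 12, 16, 20, 24, 28}
1 + H = {1, 5, 9, 13, 17, 21, 25, 29}
2 + H = {2, 6, 10, 14, 18, 22, 26, 30}
3 + H = {3, 7, 11, 15, 19, 23, 27, 31}

Cosets: 0+H={0,4,8,12,16,20,24,28}; 1+H={1,5,9,13,17,21,25,29}; 2+H={2,6,10,14,18,22,26,30}; 3+H={3,7,11,15,19,23,27,31}


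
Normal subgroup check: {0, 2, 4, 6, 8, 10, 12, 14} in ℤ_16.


H = {0, 2, 4, 6, 8, 10, 12, 14} in ℤ_16
ℤ_16 is abelian; every subgroup of an abelian group is normal

Yes, normal subgroup


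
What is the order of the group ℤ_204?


ℤ_n has n elements.

|ℤ_204| = 204


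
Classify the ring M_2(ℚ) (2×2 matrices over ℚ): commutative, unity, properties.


Matrix multiplication is non-commutative for n ≥ 2; the identity matrix I is the unity; singular matrices give zero divisors, so not an integral domain
Commutative: No
Integral domain: No
Has unity: Yes

M_2(ℚ) (2×2 matrices over ℚ): Commutative=No, Unity=Yes


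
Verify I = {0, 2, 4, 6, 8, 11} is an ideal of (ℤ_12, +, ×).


Check ideal conditions for I = {0, 2, 4, 6, 8, 11} in ℤ_12:
(1) I is an additive subgroup? No
(2) For r ∈ ℤ_12 and a ∈ I: r·a ∈ I? No  [counterexample: r=2, a=11, r·a mod 12 = 10 ∉ I]

No, I is not an ideal of ℤ_12


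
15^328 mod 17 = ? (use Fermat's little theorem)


Fermat's little theorem: if p is prime and gcd(a,p)=1, then a^(p-1) ≡ 1 (mod p)
p = 17 is prime, gcd(15,17) = 1
Reduce exponent: 328 mod 16 = 8
So 15^328 ≡ 15^8 (mod 17)
15^8 mod 17 = 1

15^328 ≡ 1 (mod 17)


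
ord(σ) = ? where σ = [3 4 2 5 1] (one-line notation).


Cycle decomposition: (1 3 2 4 5)
Cycle lengths: 5
Order = lcm(5) = 5

ord(σ) = 5


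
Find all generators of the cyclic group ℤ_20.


g generates ℤ_n iff gcd(g,n) = 1
Prime factors of 20: 2, 5
Generators are g ∈ {1,...,19} not divisible by any of these primes.
Generators: {1, 3, 7, 9, 11, 13, 17, 19}
Number of generators = φ(20) = 8

Generators of ℤ_20 = {1, 3, 7, 9, 11, 13, 17, 19}


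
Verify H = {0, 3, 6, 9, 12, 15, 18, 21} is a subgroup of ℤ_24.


Subgroup test for H = {0, 3, 6, 9, 12, 15, 18, 21} in (ℤ_24, +):
(1) 0 ∈ H? Yes
(2) Closure: for all a,b ∈ H, (a+b) mod 24 ∈ H? Yes
(3) Inverses: for all a ∈ H, -a mod 24 ∈ H? Yes

Yes, H is a subgroup of ℤ_24


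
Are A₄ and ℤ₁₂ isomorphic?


Comparing A₄ and ℤ₁₂:
A₄ is non-abelian, ℤ₁₂ is abelian

No, A₄ ≇ ℤ₁₂


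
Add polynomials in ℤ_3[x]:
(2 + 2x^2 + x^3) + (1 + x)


Add coefficients mod 3:
x^0: 2 + 1 = 0 (mod 3)
x^1: 0 + 1 = 1 (mod 3)
x^2: 2 + 0 = 2 (mod 3)
x^3: 1 + 0 = 1 (mod 3)
Result: x + 2x^2 + x^3

f + g = x + 2x^2 + x^3


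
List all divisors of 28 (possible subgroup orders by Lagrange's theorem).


Lagrange's theorem: |H| divides |G|
|G| = 28
Divisors of 28: 1, 2, 4, 7, 14, 28

Possible subgroup orders: {1, 2, 4, 7, 14, 28}


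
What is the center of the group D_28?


Z(G) = {g ∈ G | gx = xg for all x ∈ G}
For even n, Z(D_n) = {e, r^(n/2)}: the 180° rotation r^14 commutes with every reflection and rotation

Z(D_28) = {e, r^14}


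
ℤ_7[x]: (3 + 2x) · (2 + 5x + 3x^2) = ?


Expand and collect like terms; reduce coefficients mod 7:
x^0: 3·2 = 6 ≡ 6 (mod 7)
x^1: 3·5 + 2·2 = 19 ≡ 5 (mod 7)
x^2: 3·3 + 2·5 = 19 ≡ 5 (mod 7)
x^3: 2·3 = 6 ≡ 6 (mod 7)
Result: 6 + 5x + 5x^2 + 6x^3

f · g = 6 + 5x + 5x^2 + 6x^3


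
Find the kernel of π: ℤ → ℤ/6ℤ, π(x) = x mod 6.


Kernel = preimage of identity
ker(π) = multiples of 6 = 6ℤ

ker(π) = 6ℤ


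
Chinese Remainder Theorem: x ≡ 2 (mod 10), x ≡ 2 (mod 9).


m₁ = 10, m₂ = 9, gcd = 1, so CRT applies. M = m₁·m₂ = 90
Let M₁ = M/m₁ = 9, M₂ = M/m₂ = 10
Find y₁ ≡ M₁⁻¹ (mod m₁): 9⁻¹ ≡ 9 (mod 10)
Find y₂ ≡ M₂⁻¹ (mod m₂): 10⁻¹ ≡ 1 (mod 9)
x = a₁·M₁·y₁ + a₂·M₂·y₂ = 2·9·9 + 2·10·1 = 182
Reduce mod 90: x ≡ 2
Check: 2 mod 10 = 2 ✓, 2 mod 9 = 2 ✓

x ≡ 2 (mod 90)


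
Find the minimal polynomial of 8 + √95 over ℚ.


Let α = 8 + √95. Then α - 8 = √95, so (α - 8)² = 95, giving α² - 16α - 31 = 0. Degree 2 and α ∉ ℚ, so this is the minimal polynomial.

Minimal polynomial: x² - 16x - 31


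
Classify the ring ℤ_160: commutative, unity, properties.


ℤ_160 is a commutative ring with unity 1; 160 = 2×80 is composite, so 2·80 ≡ 0 gives zero divisors (not an integral domain)
Commutative: Yes
Integral domain: No
Has unity: Yes

ℤ_160: Commutative=Yes, Unity=Yes


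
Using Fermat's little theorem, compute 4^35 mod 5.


Fermat's little theorem: if p is prime and gcd(a,p)=1, then a^(p-1) ≡ 1 (mod p)
p = 5 is prime, gcd(4,5) = 1
Reduce exponent: 35 mod 4 = 3
So 4^35 ≡ 4^3 (mod 5)
4^3 mod 5 = 4

4^35 ≡ 4 (mod 5)


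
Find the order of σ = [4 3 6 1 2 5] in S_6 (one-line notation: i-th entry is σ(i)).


Cycle decomposition: (1 4) (2 3 6 5)
Cycle lengths: 2, 4
Order = lcm(2, 4) = 4

ord(σ) = 4


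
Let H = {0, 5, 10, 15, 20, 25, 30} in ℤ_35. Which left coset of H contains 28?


28 + H = {28 + h (mod 35) : h ∈ H}
28+0=28, 28+5=33, 28+10=3, 28+15=8, 28+20=13, 28+25=18, 28+30=23
28 + H = {3, 8, 13, 18, 23, 28, 33} = 3 + H

28 + H = {3, 8, 13, 18, 23, 28, 33}


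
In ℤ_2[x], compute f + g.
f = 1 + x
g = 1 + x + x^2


Add coefficients mod 2:
x^0: 1 + 1 = 0 (mod 2)
x^1: 1 + 1 = 0 (mod 2)
x^2: 0 + 1 = 1 (mod 2)
Result: x^2

f + g = x^2


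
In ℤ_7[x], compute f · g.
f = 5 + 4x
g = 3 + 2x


Expand and collect like terms; reduce coefficients mod 7:
x^0: 5·3 = 15 ≡ 1 (mod 7)
x^1: 5·2 + 4·3 = 22 ≡ 1 (mod 7)
x^2: 4·2 = 8 ≡ 1 (mod 7)
Result: 1 + x + x^2

f · g = 1 + x + x^2


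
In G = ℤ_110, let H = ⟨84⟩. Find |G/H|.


|⟨84⟩| = n / gcd(84, 110) = 110 / 2 = 55
H is normal (ℤ_110 is abelian).
|G/H| = |G| / |H| = 110 / 55 = 2

|G/H| = 2


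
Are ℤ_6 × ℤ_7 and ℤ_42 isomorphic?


Comparing ℤ_6 × ℤ_7 and ℤ_42:
gcd(6,7) = 1, so ℤ_6 × ℤ_7 ≅ ℤ_42 (CRT)

Yes, ℤ_6 × ℤ_7 ≅ ℤ_42


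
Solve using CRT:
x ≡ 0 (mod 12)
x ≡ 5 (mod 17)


m₁ = 12, m₂ = 17, gcd = 1, so CRT applies. M = m₁·m₂ = 204
Let M₁ = M/m₁ = 17, M₂ = M/m₂ = 12
Find y₁ ≡ M₁⁻¹ (mod m₁): 17⁻¹ ≡ 5 (mod 12)
Find y₂ ≡ M₂⁻¹ (mod m₂): 12⁻¹ ≡ 10 (mod 17)
x = a₁·M₁·y₁ + a₂·M₂·y₂ = 0·17·5 + 5·12·10 = 600
Reduce mod 204: x ≡ 192
Check: 192 mod 12 = 0 ✓, 192 mod 17 = 5 ✓

x ≡ 192 (mod 204)


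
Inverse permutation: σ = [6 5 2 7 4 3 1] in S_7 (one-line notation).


To find σ⁻¹, swap domain and range:
σ(1) = 6 → σ⁻¹(6) = 1
σ(2) = 5 → σ⁻¹(5) = 2
σ(3) = 2 → σ⁻¹(2) = 3
σ(4) = 7 → σ⁻¹(7) = 4
σ(5) = 4 → σ⁻¹(4) = 5
σ(6) = 3 → σ⁻¹(3) = 6
σ(7) = 1 → σ⁻¹(1) = 7

σ⁻¹ = [7 3 6 5 2 1 4]


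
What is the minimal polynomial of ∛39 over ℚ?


∛39 satisfies x³ - 39 = 0, irreducible over ℚ (no rational root; 39 is not a perfect cube)

Minimal polynomial: x³ - 39


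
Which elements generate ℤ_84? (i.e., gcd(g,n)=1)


g generates ℤ_n iff gcd(g,n) = 1
Prime factors of 84: 2, 3, 7
Generators are g ∈ {1,...,83} not divisible by any of these primes.
Generators: {1, 5, 11, 13, 17, 19, 23, 25, 29, 31, 37, 41, 43, 47, 53, 55, 59, 61, 65, 67, 71, 73, 79, 83}
Number of generators = φ(84) = 24

Generators of ℤ_84 = {1, 5, 11, 13, 17, 19, 23, 25, 29, 31, 37, 41, 43, 47, 53, 55, 59, 61, 65, 67, 71, 73, 79, 83}


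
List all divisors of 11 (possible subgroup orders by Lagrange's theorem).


Lagrange's theorem: |H| divides |G|
|G| = 11
Divisors of 11: 1, 11

Possible subgroup orders: {1, 11}


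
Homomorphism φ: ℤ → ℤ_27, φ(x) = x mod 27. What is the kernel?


Kernel = preimage of identity
ker(φ) = {x ∈ ℤ : x ≡ 0 (mod 27)} = 27ℤ = {0, ±27, ±54, ...}

ker(φ) = 27ℤ


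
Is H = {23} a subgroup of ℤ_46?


Subgroup test for H = {23} in (ℤ_46, +):
(1) 0 ∈ H? No
(2) Closure: for all a,b ∈ H, (a+b) mod 46 ∈ H? No  [counterexample: 23 + 23 = 0 ∉ H]
(3) Inverses: for all a ∈ H, -a mod 46 ∈ H? Yes

No, H is not a subgroup of ℤ_46


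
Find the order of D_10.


|D_n| = 2n (n rotations and n reflections)
|D_10| = 2×10 = 20

|D_10| = 20


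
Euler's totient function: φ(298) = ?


Factor n: 298 = 2 × 149
φ(n) = n · ∏(1 - 1/p) over distinct primes p | n
φ(298) = 298 · (1 - 1/2) · (1 - 1/149) = 148

φ(298) = 148


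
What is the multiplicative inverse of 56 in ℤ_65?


Use the extended Euclidean algorithm to write 1 = 56·s + 65·t; then s mod 65 is the inverse.
Euclidean algorithm:
  56 = 0·65 + 56
  65 = 1·56 + 9
  56 = 6·9 + 2
  9 = 4·2 + 1
  2 = 2·1 + 0
gcd(56,65) = 1
Back-substitution gives: 56·(-29) + 65·(25) = 1
So 56⁻¹ ≡ -29 ≡ 36 (mod 65)
Check: 56 × 36 = 2016 ≡ 1 (mod 65) ✓

56⁻¹ ≡ 36 (mod 65)


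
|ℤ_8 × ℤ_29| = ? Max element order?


|ℤ_8 × ℤ_29| = 8 × 29 = 232
Max element order = lcm(8,29) = 232
Cyclic? Yes (gcd=1)

|ℤ_8×ℤ_29| = 232, max element order = 232


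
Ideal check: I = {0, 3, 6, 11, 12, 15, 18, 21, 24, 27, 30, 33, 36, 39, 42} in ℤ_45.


Check ideal conditions for I = {0, 3, 6, 11, 12, 15, 18, 21, 24, 27, 30, 33, 36, 39, 42} in ℤ_45:
(1) I is an additive subgroup? No
(2) For r ∈ ℤ_45 and a ∈ I: r·a ∈ I? No  [counterexample: r=2, a=11, r·a mod 45 = 22 ∉ I]

No, I is not an ideal of ℤ_45


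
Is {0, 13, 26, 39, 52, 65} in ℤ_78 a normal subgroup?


H = {0, 13, 26, 39, 52, 65} in ℤ_78
ℤ_78 is abelian; every subgroup of an abelian group is normal

Yes, normal subgroup


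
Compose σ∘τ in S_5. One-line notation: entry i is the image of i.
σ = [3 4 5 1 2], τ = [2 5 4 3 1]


σ∘τ: apply τ first, then σ
1 →τ 2 →σ 4
2 →τ 5 →σ 2
3 →τ 4 →σ 1
4 →τ 3 →σ 5
5 →τ 1 →σ 3

σ∘τ = [4 2 1 5 3]


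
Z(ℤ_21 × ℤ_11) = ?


Z(G) = {g ∈ G | gx = xg for all x ∈ G}
Direct product of abelian groups is abelian, so Z(G) = G

Z(ℤ_21 × ℤ_11) = ℤ_21 × ℤ_11


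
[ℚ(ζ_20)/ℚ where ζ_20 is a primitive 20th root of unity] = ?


[ℚ(ζ_n):ℚ] = deg Φ_n(x) = φ(n). Here φ(20) = 8

[ℚ(ζ_20)/ℚ where ζ_20 is a primitive 20th root of unity] = 8


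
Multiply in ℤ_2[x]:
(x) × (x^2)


Expand and collect like terms; reduce coefficients mod 2:
x^0: 0·0 = 0 ≡ 0 (mod 2)
x^1: 0·0 + 1·0 = 0 ≡ 0 (mod 2)
x^2: 0·1 + 1·0 = 0 ≡ 0 (mod 2)
x^3: 1·1 = 1 ≡ 1 (mod 2)
Result: x^3

f · g = x^3


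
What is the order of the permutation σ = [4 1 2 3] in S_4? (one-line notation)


Cycle decomposition: (1 4 3 2)
Cycle lengths: 4
Order = lcm(4) = 4

ord(σ) = 4


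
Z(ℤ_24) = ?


Z(G) = {g ∈ G | gx = xg for all x ∈ G}
ℤ_24 is abelian, so Z(G) = G

Z(ℤ_24) = ℤ_24


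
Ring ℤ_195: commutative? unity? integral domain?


ℤ_195 is a commutative ring with unity 1; 195 = 3×65 is composite, so 3·65 ≡ 0 gives zero divisors (not an integral domain)
Commutative: Yes
Integral domain: No
Has unity: Yes

ℤ_195: Commutative=Yes, Unity=Yes


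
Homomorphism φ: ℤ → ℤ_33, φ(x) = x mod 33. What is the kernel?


Kernel = preimage of identity
ker(φ) = {x ∈ ℤ : x ≡ 0 (mod 33)} = 33ℤ = {0, ±33, ±66, ...}

ker(φ) = 33ℤ


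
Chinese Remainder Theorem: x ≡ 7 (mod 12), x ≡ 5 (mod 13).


m₁ = 12, m₂ = 13, gcd = 1, so CRT applies. M = m₁·m₂ = 156
Let M₁ = M/m₁ = 13, M₂ = M/m₂ = 12
Find y₁ ≡ M₁⁻¹ (mod m₁): 13⁻¹ ≡ 1 (mod 12)
Find y₂ ≡ M₂⁻¹ (mod m₂): 12⁻¹ ≡ 12 (mod 13)
x = a₁·M₁·y₁ + a₂·M₂·y₂ = 7·13·1 + 5·12·12 = 811
Reduce mod 156: x ≡ 31
Check: 31 mod 12 = 7 ✓, 31 mod 13 = 5 ✓

x ≡ 31 (mod 156)


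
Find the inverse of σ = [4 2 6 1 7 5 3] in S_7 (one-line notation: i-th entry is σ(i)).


To find σ⁻¹, swap domain and range:
σ(1) = 4 → σ⁻¹(4) = 1
σ(2) = 2 → σ⁻¹(2) = 2
σ(3) = 6 → σ⁻¹(6) = 3
σ(4) = 1 → σ⁻¹(1) = 4
σ(5) = 7 → σ⁻¹(7) = 5
σ(6) = 5 → σ⁻¹(5) = 6
σ(7) = 3 → σ⁻¹(3) = 7

σ⁻¹ = [4 2 7 1 6 3 5]


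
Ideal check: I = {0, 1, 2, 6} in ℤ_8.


Check ideal conditions for I = {0, 1, 2, 6} in ℤ_8:
(1) I is an additive subgroup? No
(2) For r ∈ ℤ_8 and a ∈ I: r·a ∈ I? No  [counterexample: r=2, a=2, r·a mod 8 = 4 ∉ I]

No, I is not an ideal of ℤ_8


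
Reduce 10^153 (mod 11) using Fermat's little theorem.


Fermat's little theorem: if p is prime and gcd(a,p)=1, then a^(p-1) ≡ 1 (mod p)
p = 11 is prime, gcd(10,11) = 1
Reduce exponent: 153 mod 10 = 3
So 10^153 ≡ 10^3 (mod 11)
10^3 mod 11 = 10

10^153 ≡ 10 (mod 11)


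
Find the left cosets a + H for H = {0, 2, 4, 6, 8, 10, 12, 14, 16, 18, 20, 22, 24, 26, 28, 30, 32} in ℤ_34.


H = {0, 2, 4, 6, 8, 10, 12, 14, 16, 18, 20, 22, 24, 26, 28, 30, 32}, |H| = 17
Number of cosets = |G|/|H| = 34/17 = 2
0 + H = {0, 2, 4, 6, 8, 10, 12, 14, 16, 18, 20, 22, 24, 26, 28, 30, 32}
1 + H = {1, 3, 5, 7, 9, 11, 13, 15, 17, 19, 21, 23, 25, 27, 29, 31, 33}

Cosets: 0+H={0,2,4,6,8,10,12,14,16,18,20,22,24,26,28,30,32}; 1+H={1,3,5,7,9,11,13,15,17,19,21,23,25,27,29,31,33}


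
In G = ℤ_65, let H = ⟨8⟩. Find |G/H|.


|⟨8⟩| = n / gcd(8, 65) = 65 / 1 = 65
H is normal (ℤ_65 is abelian).
|G/H| = |G| / |H| = 65 / 65 = 1

|G/H| = 1


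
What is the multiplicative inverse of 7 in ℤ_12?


Use the extended Euclidean algorithm to write 1 = 7·s + 12·t; then s mod 12 is the inverse.
Euclidean algorithm:
  7 = 0·12 + 7
  12 = 1·7 + 5
  7 = 1·5 + 2
  5 = 2·2 + 1
  2 = 2·1 + 0
gcd(7,12) = 1
Back-substitution gives: 7·(-5) + 12·(3) = 1
So 7⁻¹ ≡ -5 ≡ 7 (mod 12)
Check: 7 × 7 = 49 ≡ 1 (mod 12) ✓

7⁻¹ ≡ 7 (mod 12)


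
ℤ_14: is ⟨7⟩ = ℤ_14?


g generates ℤ_n iff gcd(g, n) = 1
gcd(7, 14) = 7
Since gcd = 7 ≠ 1, ⟨7⟩ has order 2 < 14, so 7 is not a generator.

No, 7 does not generate ℤ_14


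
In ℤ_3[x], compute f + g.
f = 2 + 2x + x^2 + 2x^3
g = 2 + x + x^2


Add coefficients mod 3:
x^0: 2 + 2 = 1 (mod 3)
x^1: 2 + 1 = 0 (mod 3)
x^2: 1 + 1 = 2 (mod 3)
x^3: 2 + 0 = 2 (mod 3)
Result: 1 + 2x^2 + 2x^3

f + g = 1 + 2x^2 + 2x^3


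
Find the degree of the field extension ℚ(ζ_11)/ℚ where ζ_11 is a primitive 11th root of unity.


[ℚ(ζ_n):ℚ] = deg Φ_n(x) = φ(n). Here φ(11) = 10

[ℚ(ζ_11)/ℚ where ζ_11 is a primitive 11th root of unity] = 10


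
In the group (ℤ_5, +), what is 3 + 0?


Operation: addition mod 5
3 + 0 = (a + b) mod 5 with a = 3, b = 0

3 + 0 = 3


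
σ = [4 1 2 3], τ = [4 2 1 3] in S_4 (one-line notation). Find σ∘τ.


σ∘τ: apply τ first, then σ
1 →τ 4 →σ 3
2 →τ 2 →σ 1
3 →τ 1 →σ 4
4 →τ 3 →σ 2

σ∘τ = [3 1 4 2]


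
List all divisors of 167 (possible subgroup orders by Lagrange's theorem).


Lagrange's theorem: |H| divides |G|
|G| = 167
Divisors of 167: 1, 167

Possible subgroup orders: {1, 167}


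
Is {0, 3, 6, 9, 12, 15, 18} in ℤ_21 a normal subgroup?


H = {0, 3, 6, 9, 12, 15, 18} in ℤ_21
ℤ_21 is abelian; every subgroup of an abelian group is normal

Yes, normal subgroup


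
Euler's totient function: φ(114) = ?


Factor n: 114 = 2 × 3 × 19
φ(n) = n · ∏(1 - 1/p) over distinct primes p | n
φ(114) = 114 · (1 - 1/2) · (1 - 1/3) · (1 - 1/19) = 36

φ(114) = 36


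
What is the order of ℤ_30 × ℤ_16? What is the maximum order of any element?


|ℤ_30 × ℤ_16| = 30 × 16 = 480
Max element order = lcm(30,16) = 240
Cyclic? No (gcd=2)

|ℤ_30×ℤ_16| = 480, max element order = 240


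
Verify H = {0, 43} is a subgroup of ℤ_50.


Subgroup test for H = {0, 43} in (ℤ_50, +):
(1) 0 ∈ H? Yes
(2) Closure: for all a,b ∈ H, (a+b) mod 50 ∈ H? No  [counterexample: 43 + 43 = 36 ∉ H]
(3) Inverses: for all a ∈ H, -a mod 50 ∈ H? No

No, H is not a subgroup of ℤ_50


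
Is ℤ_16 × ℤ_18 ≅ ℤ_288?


Comparing ℤ_16 × ℤ_18 and ℤ_288:
gcd(16,18) = 2 ≠ 1. Max element order in ℤ_16×ℤ_18 is lcm(16,18) = 144 < 288, so it has no element of order 288

No, ℤ_16 × ℤ_18 ≇ ℤ_288


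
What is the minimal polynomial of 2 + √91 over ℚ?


Let α = 2 + √91. Then α - 2 = √91, so (α - 2)² = 91, giving α² - 4α - 87 = 0. Degree 2 and α ∉ ℚ, so this is the minimal polynomial.

Minimal polynomial: x² - 4x - 87


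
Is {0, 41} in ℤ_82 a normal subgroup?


H = {0, 41} in ℤ_82
ℤ_82 is abelian; every subgroup of an abelian group is normal

Yes, normal subgroup


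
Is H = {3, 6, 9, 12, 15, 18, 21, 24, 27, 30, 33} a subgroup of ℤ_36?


Subgroup test for H = {3, 6, 9, 12, 15, 18, 21, 24, 27, 30, 33} in (ℤ_36, +):
(1) 0 ∈ H? No
(2) Closure: for all a,b ∈ H, (a+b) mod 36 ∈ H? No  [counterexample: 3 + 33 = 0 ∉ H]
(3) Inverses: for all a ∈ H, -a mod 36 ∈ H? Yes

No, H is not a subgroup of ℤ_36


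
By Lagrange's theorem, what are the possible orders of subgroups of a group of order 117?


Lagrange's theorem: |H| divides |G|
|G| = 117
Divisors of 117: 1, 3, 9, 13, 39, 117

Possible subgroup orders: {1, 3, 9, 13, 39, 117}


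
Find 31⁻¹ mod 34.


Use the extended Euclidean algorithm to write 1 = 31·s + 34·t; then s mod 34 is the inverse.
Euclidean algorithm:
  31 = 0·34 + 31
  34 = 1·31 + 3
  31 = 10·3 + 1
  3 = 3·1 + 0
gcd(31,34) = 1
Back-substitution gives: 31·(11) + 34·(-10) = 1
So 31⁻¹ ≡ 11 ≡ 11 (mod 34)
Check: 31 × 11 = 341 ≡ 1 (mod 34) ✓

31⁻¹ ≡ 11 (mod 34)


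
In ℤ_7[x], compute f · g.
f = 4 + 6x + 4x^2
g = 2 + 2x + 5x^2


Expand and collect like terms; reduce coefficients mod 7:
x^0: 4·2 = 8 ≡ 1 (mod 7)
x^1: 4·2 + 6·2 = 20 ≡ 6 (mod 7)
x^2: 4·5 + 6·2 + 4·2 = 40 ≡ 5 (mod 7)
x^3: 6·5 + 4·2 = 38 ≡ 3 (mod 7)
x^4: 4·5 = 20 ≡ 6 (mod 7)
Result: 1 + 6x + 5x^2 + 3x^3 + 6x^4

f · g = 1 + 6x + 5x^2 + 3x^3 + 6x^4


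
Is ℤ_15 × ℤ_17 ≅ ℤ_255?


Comparing ℤ_15 × ℤ_17 and ℤ_255:
gcd(15,17) = 1, so ℤ_15 × ℤ_17 ≅ ℤ_255 (CRT)

Yes, ℤ_15 × ℤ_17 ≅ ℤ_255


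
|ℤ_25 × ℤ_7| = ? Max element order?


|ℤ_25 × ℤ_7| = 25 × 7 = 175
Max element order = lcm(25,7) = 175
Cyclic? Yes (gcd=1)

|ℤ_25×ℤ_7| = 175, max element order = 175


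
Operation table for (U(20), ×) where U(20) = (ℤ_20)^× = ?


Elements: {1, 3, 7, 9, 11, 13, 17, 19}
Operation: multiplication mod 20
Entry (a, b) = (a × b) mod 20

Cayley table:
   |  1 |  3 |  7 |  9 | 11 | 13 | 17 | 19
 1 |  1 |  3 |  7 |  9 | 11 | 13 | 17 | 19
 3 |  3 |  9 |  1 |  7 | 13 | 19 | 11 | 17
 7 |  7 |  1 |  9 |  3 | 17 | 11 | 19 | 13
 9 |  9 |  7 |  3 |  1 | 19 | 17 | 13 | 11
11 | 11 | 13 | 17 | 19 |  1 |  3 |  7 |  9
13 | 13 | 19 | 11 | 17 |  3 |  9 |  1 |  7
17 | 17 | 11 | 19 | 13 |  7 |  1 |  9 |  3
19 | 19 | 17 | 13 | 11 |  9 |  7 |  3 |  1


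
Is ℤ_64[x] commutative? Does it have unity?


ℤ_64 has zero divisors (2·32 ≡ 0), and these lift to constant zero divisors in ℤ_64[x]; so not an integral domain
Commutative: Yes
Integral domain: No
Has unity: Yes

ℤ_64[x]: Commutative=Yes, Unity=Yes


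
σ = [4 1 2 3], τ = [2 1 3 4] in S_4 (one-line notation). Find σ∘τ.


σ∘τ: apply τ first, then σ
1 →τ 2 →σ 1
2 →τ 1 →σ 4
3 →τ 3 →σ 2
4 →τ 4 →σ 3

σ∘τ = [1 4 2 3]


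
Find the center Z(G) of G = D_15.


Z(G) = {g ∈ G | gx = xg for all x ∈ G}
For odd n, Z(D_n) = {e}: no nontrivial rotation commutes with all reflections

Z(D_15) = {e}


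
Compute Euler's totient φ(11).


φ(n) = count of k ∈ {1,...,n} with gcd(k,n)=1
Coprimes to 11: {1, 2, 3, 4, 5, 6, 7, 8, 9, 10}
Count: 10

φ(11) = 10


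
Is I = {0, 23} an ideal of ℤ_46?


Check ideal conditions for I = {0, 23} in ℤ_46:
(1) I is an additive subgroup? Yes
(2) For r ∈ ℤ_46 and a ∈ I: r·a ∈ I? Yes

Yes, I is an ideal of ℤ_46


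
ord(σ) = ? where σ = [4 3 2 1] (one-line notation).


Cycle decomposition: (1 4) (2 3)
Cycle lengths: 2, 2
Order = lcm(2, 2) = 2

ord(σ) = 2


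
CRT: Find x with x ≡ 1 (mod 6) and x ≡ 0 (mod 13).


m₁ = 6, m₂ = 13, gcd = 1, so CRT applies. M = m₁·m₂ = 78
Let M₁ = M/m₁ = 13, M₂ = M/m₂ = 6
Find y₁ ≡ M₁⁻¹ (mod m₁): 13⁻¹ ≡ 1 (mod 6)
Find y₂ ≡ M₂⁻¹ (mod m₂): 6⁻¹ ≡ 11 (mod 13)
x = a₁·M₁·y₁ + a₂·M₂·y₂ = 1·13·1 + 0·6·11 = 13
Reduce mod 78: x ≡ 13
Check: 13 mod 6 = 1 ✓, 13 mod 13 = 0 ✓

x ≡ 13 (mod 78)


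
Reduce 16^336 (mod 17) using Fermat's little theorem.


Fermat's little theorem: if p is prime and gcd(a,p)=1, then a^(p-1) ≡ 1 (mod p)
p = 17 is prime, gcd(16,17) = 1
Reduce exponent: 336 mod 16 = 0
So 16^336 ≡ 16^0 (mod 17)
16^0 = 1

16^336 ≡ 1 (mod 17)


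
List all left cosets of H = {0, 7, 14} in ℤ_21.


H = {0, 7, 14}, |H| = 3
Number of cosets = |G|/|H| = 21/3 = 7
0 + H = {0, 7, 14}
1 + H = {1, 8, 15}
2 + H = {2, 9, 16}
3 + H = {3, 10, 17}
4 + H = {4, 11, 18}
5 + H = {5, 12, 19}
6 + H = {6, 13, 20}

Cosets: 0+H={0,7,14}; 1+H={1,8,15}; 2+H={2,9,16}; 3+H={3,10,17}; 4+H={4,11,18}; 5+H={5,12,19}; 6+H={6,13,20}


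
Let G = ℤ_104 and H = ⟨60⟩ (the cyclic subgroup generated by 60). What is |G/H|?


|⟨60⟩| = n / gcd(60, 104) = 104 / 4 = 26
H is normal (ℤ_104 is abelian).
|G/H| = |G| / |H| = 104 / 26 = 4

|G/H| = 4


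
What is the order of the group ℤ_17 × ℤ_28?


|A × B| = |A| · |B|
|ℤ_17 × ℤ_28| = 17 × 28 = 476

|ℤ_17 × ℤ_28| = 476


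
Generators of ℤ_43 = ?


g generates ℤ_n iff gcd(g,n) = 1
Prime factors of 43: 43
Generators are g ∈ {1,...,42} not divisible by any of these primes.
Generators: {1, 2, 3, 4, 5, 6, 7, 8, 9, 10, 11, 12, 13, 14, 15, 16, 17, 18, 19, 20, 21, 22, 23, 24, 25, 26, 27, 28, 29, 30, 31, 32, 33, 34, 35, 36, 37, 38, 39, 40, 41, 42}
Number of generators = φ(43) = 42

Generators of ℤ_43 = {1, 2, 3, 4, 5, 6, 7, 8, 9, 10, 11, 12, 13, 14, 15, 16, 17, 18, 19, 20, 21, 22, 23, 24, 25, 26, 27, 28, 29, 30, 31, 32, 33, 34, 35, 36, 37, 38, 39, 40, 41, 42}


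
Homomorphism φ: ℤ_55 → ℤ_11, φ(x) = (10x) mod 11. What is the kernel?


Kernel = preimage of identity
ker(φ) = {x ∈ ℤ_55 : 10x ≡ 0 (mod 11)}. Since 11 | 55, φ is well-defined. The kernel is the cyclic subgroup ⟨11⟩ of ℤ_55 (order 5), i.e. {0, 11, 22, 33, 44}

ker(φ) = {0, 11, 22, 33, 44}


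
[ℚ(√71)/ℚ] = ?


√71 has minimal polynomial x² - 71 (irreducible over ℚ since 71 is squarefree)

[ℚ(√71)/ℚ] = 2


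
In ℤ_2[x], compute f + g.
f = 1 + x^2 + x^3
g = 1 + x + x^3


Add coefficients mod 2:
x^0: 1 + 1 = 0 (mod 2)
x^1: 0 + 1 = 1 (mod 2)
x^2: 1 + 0 = 1 (mod 2)
x^3: 1 + 1 = 0 (mod 2)
Result: x + x^2

f + g = x + x^2


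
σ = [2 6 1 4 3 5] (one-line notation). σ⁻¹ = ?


To find σ⁻¹, swap domain and range:
σ(1) = 2 → σ⁻¹(2) = 1
σ(2) = 6 → σ⁻¹(6) = 2
σ(3) = 1 → σ⁻¹(1) = 3
σ(4) = 4 → σ⁻¹(4) = 4
σ(5) = 3 → σ⁻¹(3) = 5
σ(6) = 5 → σ⁻¹(5) = 6

σ⁻¹ = [3 1 5 4 6 2]


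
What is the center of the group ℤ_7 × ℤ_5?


Z(G) = {g ∈ G | gx = xg for all x ∈ G}
Direct product of abelian groups is abelian, so Z(G) = G

Z(ℤ_7 × ℤ_5) = ℤ_7 × ℤ_5


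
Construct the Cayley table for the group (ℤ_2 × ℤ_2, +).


Elements: {(0,0), (0,1), (1,0), (1,1)}
Operation: componentwise addition mod (2, 2)
Entry (a, b) = ((a₁+b₁) mod 2, (a₂+b₂) mod 2)

Cayley table:
      | (0,0) | (0,1) | (1,0) | (1,1)
(0,0) | (0,0) | (0,1) | (1,0) | (1,1)
(0,1) | (0,1) | (0,0) | (1,1) | (1,0)
(1,0) | (1,0) | (1,1) | (0,0) | (0,1)
(1,1) | (1,1) | (1,0) | (0,1) | (0,0)


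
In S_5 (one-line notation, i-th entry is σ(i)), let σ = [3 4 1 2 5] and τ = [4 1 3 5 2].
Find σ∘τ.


σ∘τ: apply τ first, then σ
1 →τ 4 →σ 2
2 →τ 1 →σ 3
3 →τ 3 →σ 1
4 →τ 5 →σ 5
5 →τ 2 →σ 4

σ∘τ = [2 3 1 5 4]


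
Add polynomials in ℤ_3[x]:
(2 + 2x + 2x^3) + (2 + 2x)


Add coefficients mod 3:
x^0: 2 + 2 = 1 (mod 3)
x^1: 2 + 2 = 1 (mod 3)
x^2: 0 + 0 = 0 (mod 3)
x^3: 2 + 0 = 2 (mod 3)
Result: 1 + x + 2x^3

f + g = 1 + x + 2x^3


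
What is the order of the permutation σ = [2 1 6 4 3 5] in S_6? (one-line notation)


Cycle decomposition: (1 2) (3 6 5)
Cycle lengths: 2, 3
Order = lcm(2, 3) = 6

ord(σ) = 6


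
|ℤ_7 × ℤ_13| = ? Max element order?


|ℤ_7 × ℤ_13| = 7 × 13 = 91
Max element order = lcm(7,13) = 91
Cyclic? Yes (gcd=1)

|ℤ_7×ℤ_13| = 91, max element order = 91


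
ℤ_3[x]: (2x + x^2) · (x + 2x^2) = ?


Expand and collect like terms; reduce coefficients mod 3:
x^0: 0·0 = 0 ≡ 0 (mod 3)
x^1: 0·1 + 2·0 = 0 ≡ 0 (mod 3)
x^2: 0·2 + 2·1 + 1·0 = 2 ≡ 2 (mod 3)
x^3: 2·2 + 1·1 = 5 ≡ 2 (mod 3)
x^4: 1·2 = 2 ≡ 2 (mod 3)
Result: 2x^2 + 2x^3 + 2x^4

f · g = 2x^2 + 2x^3 + 2x^4


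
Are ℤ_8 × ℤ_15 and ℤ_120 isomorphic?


Comparing ℤ_8 × ℤ_15 and ℤ_120:
gcd(8,15) = 1, so ℤ_8 × ℤ_15 ≅ ℤ_120 (CRT)

Yes, ℤ_8 × ℤ_15 ≅ ℤ_120
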